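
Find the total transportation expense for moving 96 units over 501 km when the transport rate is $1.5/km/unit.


TC = dist * cost * units = 501 * 1.5 * 96 = $72144.00

$72144.00


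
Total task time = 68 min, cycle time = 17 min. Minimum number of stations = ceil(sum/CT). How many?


Formula: N_min = ceil(Sum of Task Times / Cycle Time)
N_min = ceil(68 min / 17 min) = ceil(4.0)
N_min = 4 stations

4


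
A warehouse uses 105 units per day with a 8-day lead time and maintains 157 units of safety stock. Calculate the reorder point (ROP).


Formula: ROP = (Daily Demand * Lead Time) + Safety Stock
Demand during lead time = 105 * 8 = 840 units
ROP = 840 + 157 = 997 units

997 units


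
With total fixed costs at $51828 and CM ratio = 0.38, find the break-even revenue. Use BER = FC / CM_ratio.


Formula: BER = Fixed Costs / Contribution Margin Ratio
BER = $51828 / 0.38
BER = $136389.47 (to the nearest cent)

$136389.47


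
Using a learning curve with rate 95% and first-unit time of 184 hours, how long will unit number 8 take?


Formula: T_n = T_1 * (learning_rate)^(log2(n)) where learning_rate = rate/100
Doublings = log2(8) = 3
T_n = 184 * 0.95^3
T_n = 184 * 0.8574 = 157.8 hours

157.8 hours


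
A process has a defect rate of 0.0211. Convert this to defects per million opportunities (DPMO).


DPMO = defect_rate * 1000000 = 0.0211 * 1000000

21100


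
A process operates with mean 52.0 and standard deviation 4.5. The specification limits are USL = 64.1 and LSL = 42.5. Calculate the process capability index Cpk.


Cpu = (64.1 - 52.0) / (3 * 4.5) = 0.9
Cpl = (52.0 - 42.5) / (3 * 4.5) = 0.7
Cpk = min(0.9, 0.7) = 0.7

0.7


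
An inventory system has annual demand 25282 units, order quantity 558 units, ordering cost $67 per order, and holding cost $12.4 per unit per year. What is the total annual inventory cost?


TC = 25282/558 * 67 + 558/2 * 12.4

$6495.25


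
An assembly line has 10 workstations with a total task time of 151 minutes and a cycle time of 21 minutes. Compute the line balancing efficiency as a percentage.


Formula: Efficiency = Sum of Task Times / (N_stations * CT) * 100
Total station capacity = 10 stations * 21 min = 210 min
Efficiency = 151 / 210 * 100 = 71.9%

71.9%


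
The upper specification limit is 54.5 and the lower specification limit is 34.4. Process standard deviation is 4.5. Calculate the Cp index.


Cp = (54.5 - 34.4) / (6 * 4.5)

0.74


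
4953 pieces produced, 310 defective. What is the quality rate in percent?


Formula: Quality Rate = Good Pieces / Total Pieces * 100
Good pieces = 4953 - 310 = 4643
QR = 4643 / 4953 * 100 = 93.7%

93.7%


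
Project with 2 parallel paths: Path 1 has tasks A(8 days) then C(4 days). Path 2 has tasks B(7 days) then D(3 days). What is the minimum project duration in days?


Path 1 = 8 + 4 = 12 days
Path 2 = 7 + 3 = 10 days
Duration = max(12, 10) = 12 days

12 days


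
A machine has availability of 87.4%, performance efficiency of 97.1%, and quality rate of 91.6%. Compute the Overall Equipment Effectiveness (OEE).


Formula: OEE = Availability * Performance * Quality / 10000
A * P = 87.4% * 97.1% / 100 = 84.87%
OEE = 84.87% * 91.6% / 100 = 77.7%

77.7%


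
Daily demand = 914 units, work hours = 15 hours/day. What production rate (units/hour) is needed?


Formula: Production Rate = Daily Demand / Available Hours
Rate = 914 units/day / 15 hours/day
Rate = 60.9 units/hour

60.9 units/hour


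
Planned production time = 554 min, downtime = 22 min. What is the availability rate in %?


Formula: Availability = (Planned Time - Downtime) / Planned Time * 100
Uptime = 554 - 22 = 532 min
Availability = 532 / 554 * 100 = 96.0%

96.0%


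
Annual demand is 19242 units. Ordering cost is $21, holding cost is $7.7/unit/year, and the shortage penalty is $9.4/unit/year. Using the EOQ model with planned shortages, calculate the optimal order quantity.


Formula: EOQ* = sqrt(2DS/H) * sqrt((H+P)/P)
Base EOQ = sqrt(2*19242*21/7.7) = 323.97 units
Correction = sqrt((7.7+9.4)/9.4) = 1.34876
EOQ* = 323.97 * 1.34876 = 437.0 units

437.0 units


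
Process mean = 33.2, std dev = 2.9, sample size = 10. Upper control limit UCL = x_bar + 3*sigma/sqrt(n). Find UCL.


UCL = 33.2 + 3 * 2.9 / sqrt(10)

35.95


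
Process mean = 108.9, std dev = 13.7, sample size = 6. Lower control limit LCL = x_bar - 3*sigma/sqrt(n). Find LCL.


LCL = 108.9 - 3 * 13.7 / sqrt(6)

92.12


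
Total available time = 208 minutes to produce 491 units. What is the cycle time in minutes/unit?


Formula: CT = Available Time / Number of Units
CT = 208 min / 491 units
CT = 0.42 min/unit

0.42 min/unit


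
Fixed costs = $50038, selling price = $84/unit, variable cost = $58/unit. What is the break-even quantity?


Formula: BEQ = Fixed Costs / (Price - Variable Cost)
Contribution margin = $84 - $58 = $26/unit
BEQ = ceil($50038 / $26/unit) = ceil(1924.54) = 1925 units

1925 units


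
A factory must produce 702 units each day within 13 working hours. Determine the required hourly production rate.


Formula: Production Rate = Daily Demand / Available Hours
Rate = 702 units/day / 13 hours/day
Rate = 54.0 units/hour

54.0 units/hour


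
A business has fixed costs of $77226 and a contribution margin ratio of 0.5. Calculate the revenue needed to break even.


Formula: BER = Fixed Costs / Contribution Margin Ratio
BER = $77226 / 0.5
BER = $154452.00 (to the nearest cent)

$154452.00


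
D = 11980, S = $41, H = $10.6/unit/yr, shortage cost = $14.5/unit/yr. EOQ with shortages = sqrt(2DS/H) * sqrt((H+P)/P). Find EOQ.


Formula: EOQ* = sqrt(2DS/H) * sqrt((H+P)/P)
Base EOQ = sqrt(2*11980*41/10.6) = 304.43 units
Correction = sqrt((10.6+14.5)/14.5) = 1.31569
EOQ* = 304.43 * 1.31569 = 400.5 units

400.5 units


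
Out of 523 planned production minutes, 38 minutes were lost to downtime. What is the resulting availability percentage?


Formula: Availability = (Planned Time - Downtime) / Planned Time * 100
Uptime = 523 - 38 = 485 min
Availability = 485 / 523 * 100 = 92.7%

92.7%


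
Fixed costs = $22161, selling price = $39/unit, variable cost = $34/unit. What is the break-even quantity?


Formula: BEQ = Fixed Costs / (Price - Variable Cost)
Contribution margin = $39 - $34 = $5/unit
BEQ = ceil($22161 / $5/unit) = ceil(4432.2) = 4433 units

4433 units


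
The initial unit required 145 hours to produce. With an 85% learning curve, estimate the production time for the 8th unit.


Formula: T_n = T_1 * (learning_rate)^(log2(n)) where learning_rate = rate/100
Doublings = log2(8) = 3
T_n = 145 * 0.85^3
T_n = 145 * 0.6141 = 89.0 hours

89.0 hours


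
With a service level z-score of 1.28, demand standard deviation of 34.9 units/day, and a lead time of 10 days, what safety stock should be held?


Formula: SS = z * sigma_d * sqrt(LT)
sqrt(LT) = sqrt(10) = 3.1623
SS = 1.28 * 34.9 * 3.1623
SS = 141.3 units

141.3 units


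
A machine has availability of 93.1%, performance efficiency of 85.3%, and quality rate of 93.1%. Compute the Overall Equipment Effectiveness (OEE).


Formula: OEE = Availability * Performance * Quality / 10000
A * P = 93.1% * 85.3% / 100 = 79.41%
OEE = 79.41% * 93.1% / 100 = 73.9%

73.9%


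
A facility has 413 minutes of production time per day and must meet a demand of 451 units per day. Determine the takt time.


Formula: Takt Time = Available Production Time / Customer Demand
Takt = 413 min/day / 451 units/day
Takt = 0.92 min/unit

0.92 min/unit


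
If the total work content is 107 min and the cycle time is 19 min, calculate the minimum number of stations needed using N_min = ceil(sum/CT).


Formula: N_min = ceil(Sum of Task Times / Cycle Time)
N_min = ceil(107 min / 19 min) = ceil(5.6316)
N_min = 6 stations

6


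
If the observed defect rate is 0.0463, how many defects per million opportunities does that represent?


DPMO = defect_rate * 1000000 = 0.0463 * 1000000

46300


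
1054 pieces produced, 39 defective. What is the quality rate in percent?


Formula: Quality Rate = Good Pieces / Total Pieces * 100
Good pieces = 1054 - 39 = 1015
QR = 1015 / 1054 * 100 = 96.3%

96.3%


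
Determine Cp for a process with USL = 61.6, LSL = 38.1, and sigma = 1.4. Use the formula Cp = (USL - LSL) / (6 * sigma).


Cp = (61.6 - 38.1) / (6 * 1.4)

2.8


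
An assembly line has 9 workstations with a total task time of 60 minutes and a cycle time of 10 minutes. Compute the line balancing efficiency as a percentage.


Formula: Efficiency = Sum of Task Times / (N_stations * CT) * 100
Total station capacity = 9 stations * 10 min = 90 min
Efficiency = 60 / 90 * 100 = 66.7%

66.7%


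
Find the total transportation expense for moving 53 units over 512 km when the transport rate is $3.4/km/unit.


TC = dist * cost * units = 512 * 3.4 * 53 = $92262.40

$92262.40


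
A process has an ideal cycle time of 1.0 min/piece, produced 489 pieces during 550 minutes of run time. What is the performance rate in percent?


Formula: Performance = (Ideal CT * Total Count) / Run Time * 100
Ideal output time = 1.0 * 489 = 489.0 min
Performance = 489.0 / 550 * 100 = 88.9%

88.9%


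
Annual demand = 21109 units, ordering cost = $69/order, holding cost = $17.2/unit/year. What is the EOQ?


Formula: EOQ = sqrt(2 * D * S / H)
Numerator: 2 * 21109 * 69 = 2913042
2DS/H = 2913042 / 17.2 = 169362.9
EOQ = sqrt(169362.9) = 411.5 units

411.5 units


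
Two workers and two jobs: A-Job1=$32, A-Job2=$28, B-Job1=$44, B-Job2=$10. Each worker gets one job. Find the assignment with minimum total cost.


Option 1: A->1 + B->2 = $32 + $10 = $42
Option 2: A->2 + B->1 = $28 + $44 = $72
Min cost = min($42, $72) = $42

$42


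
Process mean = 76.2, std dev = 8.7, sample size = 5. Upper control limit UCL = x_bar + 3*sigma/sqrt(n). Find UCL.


UCL = 76.2 + 3 * 8.7 / sqrt(5)

87.87


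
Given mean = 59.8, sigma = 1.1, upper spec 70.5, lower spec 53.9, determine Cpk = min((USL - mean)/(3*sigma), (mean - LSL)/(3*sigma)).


Cpu = (70.5 - 59.8) / (3 * 1.1) = 3.24
Cpl = (59.8 - 53.9) / (3 * 1.1) = 1.79
Cpk = min(3.24, 1.79) = 1.79

1.79


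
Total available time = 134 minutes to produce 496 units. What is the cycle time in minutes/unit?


Formula: CT = Available Time / Number of Units
CT = 134 min / 496 units
CT = 0.27 min/unit

0.27 min/unit


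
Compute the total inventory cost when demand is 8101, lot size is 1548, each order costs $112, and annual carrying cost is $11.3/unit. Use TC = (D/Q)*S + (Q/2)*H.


TC = 8101/1548 * 112 + 1548/2 * 11.3

$9332.32


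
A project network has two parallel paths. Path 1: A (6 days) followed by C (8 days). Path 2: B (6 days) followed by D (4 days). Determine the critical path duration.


Path 1 = 6 + 8 = 14 days
Path 2 = 6 + 4 = 10 days
Duration = max(14, 10) = 14 days

14 days


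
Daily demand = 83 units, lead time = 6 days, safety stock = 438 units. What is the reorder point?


Formula: ROP = (Daily Demand * Lead Time) + Safety Stock
Demand during lead time = 83 * 6 = 498 units
ROP = 498 + 438 = 936 units

936 units


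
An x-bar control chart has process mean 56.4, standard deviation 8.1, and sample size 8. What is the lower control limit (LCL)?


LCL = 56.4 - 3 * 8.1 / sqrt(8)

47.81


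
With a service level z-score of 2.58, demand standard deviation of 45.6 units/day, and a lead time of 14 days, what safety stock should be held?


Formula: SS = z * sigma_d * sqrt(LT)
sqrt(LT) = sqrt(14) = 3.7417
SS = 2.58 * 45.6 * 3.7417
SS = 440.2 units

440.2 units


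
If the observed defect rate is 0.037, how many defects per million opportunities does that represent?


DPMO = defect_rate * 1000000 = 0.037 * 1000000

37000


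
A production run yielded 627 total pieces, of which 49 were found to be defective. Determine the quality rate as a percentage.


Formula: Quality Rate = Good Pieces / Total Pieces * 100
Good pieces = 627 - 49 = 578
QR = 578 / 627 * 100 = 92.2%

92.2%


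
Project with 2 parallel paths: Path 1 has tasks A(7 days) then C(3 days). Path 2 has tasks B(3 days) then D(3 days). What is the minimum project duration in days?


Path 1 = 7 + 3 = 10 days
Path 2 = 3 + 3 = 6 days
Duration = max(10, 6) = 10 days

10 days


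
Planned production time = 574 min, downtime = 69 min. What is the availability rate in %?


Formula: Availability = (Planned Time - Downtime) / Planned Time * 100
Uptime = 574 - 69 = 505 min
Availability = 505 / 574 * 100 = 88.0%

88.0%


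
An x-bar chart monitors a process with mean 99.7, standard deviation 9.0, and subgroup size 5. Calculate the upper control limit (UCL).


UCL = 99.7 + 3 * 9.0 / sqrt(5)

111.77


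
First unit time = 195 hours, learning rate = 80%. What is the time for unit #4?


Formula: T_n = T_1 * (learning_rate)^(log2(n)) where learning_rate = rate/100
Doublings = log2(4) = 2
T_n = 195 * 0.8^2
T_n = 195 * 0.64 = 124.8 hours

124.8 hours


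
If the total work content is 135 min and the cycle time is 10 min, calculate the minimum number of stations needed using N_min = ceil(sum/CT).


Formula: N_min = ceil(Sum of Task Times / Cycle Time)
N_min = ceil(135 min / 10 min) = ceil(13.5)
N_min = 14 stations

14


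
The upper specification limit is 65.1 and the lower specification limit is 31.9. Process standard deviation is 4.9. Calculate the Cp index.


Cp = (65.1 - 31.9) / (6 * 4.9)

1.13


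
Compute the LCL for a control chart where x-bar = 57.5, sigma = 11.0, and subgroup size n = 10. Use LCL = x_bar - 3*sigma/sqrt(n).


LCL = 57.5 - 3 * 11.0 / sqrt(10)

47.06


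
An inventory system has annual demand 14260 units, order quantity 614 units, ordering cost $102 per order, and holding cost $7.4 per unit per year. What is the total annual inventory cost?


TC = 14260/614 * 102 + 614/2 * 7.4

$4640.73


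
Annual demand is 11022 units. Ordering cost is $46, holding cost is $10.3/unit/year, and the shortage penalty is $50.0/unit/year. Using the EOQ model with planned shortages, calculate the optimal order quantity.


Formula: EOQ* = sqrt(2DS/H) * sqrt((H+P)/P)
Base EOQ = sqrt(2*11022*46/10.3) = 313.77 units
Correction = sqrt((10.3+50.0)/50.0) = 1.09818
EOQ* = 313.77 * 1.09818 = 344.6 units

344.6 units


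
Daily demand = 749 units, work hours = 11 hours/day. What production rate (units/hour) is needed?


Formula: Production Rate = Daily Demand / Available Hours
Rate = 749 units/day / 11 hours/day
Rate = 68.1 units/hour

68.1 units/hour


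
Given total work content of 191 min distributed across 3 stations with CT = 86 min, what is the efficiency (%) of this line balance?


Formula: Efficiency = Sum of Task Times / (N_stations * CT) * 100
Total station capacity = 3 stations * 86 min = 258 min
Efficiency = 191 / 258 * 100 = 74.0%

74.0%


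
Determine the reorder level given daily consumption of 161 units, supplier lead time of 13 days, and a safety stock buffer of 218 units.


Formula: ROP = (Daily Demand * Lead Time) + Safety Stock
Demand during lead time = 161 * 13 = 2093 units
ROP = 2093 + 218 = 2311 units

2311 units


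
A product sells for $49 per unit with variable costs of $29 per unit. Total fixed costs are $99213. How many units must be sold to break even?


Formula: BEQ = Fixed Costs / (Price - Variable Cost)
Contribution margin = $49 - $29 = $20/unit
BEQ = ceil($99213 / $20/unit) = ceil(4960.65) = 4961 units

4961 units


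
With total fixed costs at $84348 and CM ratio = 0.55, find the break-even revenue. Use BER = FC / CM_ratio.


Formula: BER = Fixed Costs / Contribution Margin Ratio
BER = $84348 / 0.55
BER = $153360.00 (to the nearest cent)

$153360.00


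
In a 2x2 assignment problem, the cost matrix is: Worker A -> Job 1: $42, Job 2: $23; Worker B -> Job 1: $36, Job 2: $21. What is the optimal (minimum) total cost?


Option 1: A->1 + B->2 = $42 + $21 = $63
Option 2: A->2 + B->1 = $23 + $36 = $59
Min cost = min($63, $59) = $59

$59


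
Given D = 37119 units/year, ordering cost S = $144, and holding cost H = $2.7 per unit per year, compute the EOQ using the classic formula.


Formula: EOQ = sqrt(2 * D * S / H)
Numerator: 2 * 37119 * 144 = 10690272
2DS/H = 10690272 / 2.7 = 3959360.0
EOQ = sqrt(3959360.0) = 1989.8 units

1989.8 units


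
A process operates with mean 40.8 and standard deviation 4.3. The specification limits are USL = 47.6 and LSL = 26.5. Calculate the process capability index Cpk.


Cpu = (47.6 - 40.8) / (3 * 4.3) = 0.53
Cpl = (40.8 - 26.5) / (3 * 4.3) = 1.11
Cpk = min(0.53, 1.11) = 0.53

0.53


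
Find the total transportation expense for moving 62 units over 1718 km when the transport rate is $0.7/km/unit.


TC = dist * cost * units = 1718 * 0.7 * 62 = $74561.20

$74561.20


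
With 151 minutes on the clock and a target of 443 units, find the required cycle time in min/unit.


Formula: CT = Available Time / Number of Units
CT = 151 min / 443 units
CT = 0.34 min/unit

0.34 min/unit


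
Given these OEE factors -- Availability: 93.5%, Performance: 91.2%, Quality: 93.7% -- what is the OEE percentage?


Formula: OEE = Availability * Performance * Quality / 10000
A * P = 93.5% * 91.2% / 100 = 85.27%
OEE = 85.27% * 93.7% / 100 = 79.9%

79.9%


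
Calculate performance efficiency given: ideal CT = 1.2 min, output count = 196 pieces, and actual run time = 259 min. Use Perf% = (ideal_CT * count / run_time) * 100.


Formula: Performance = (Ideal CT * Total Count) / Run Time * 100
Ideal output time = 1.2 * 196 = 235.2 min
Performance = 235.2 / 259 * 100 = 90.8%

90.8%


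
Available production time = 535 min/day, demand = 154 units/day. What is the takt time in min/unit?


Formula: Takt Time = Available Production Time / Customer Demand
Takt = 535 min/day / 154 units/day
Takt = 3.47 min/unit

3.47 min/unit


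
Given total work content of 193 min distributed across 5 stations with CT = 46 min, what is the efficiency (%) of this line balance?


Formula: Efficiency = Sum of Task Times / (N_stations * CT) * 100
Total station capacity = 5 stations * 46 min = 230 min
Efficiency = 193 / 230 * 100 = 83.9%

83.9%


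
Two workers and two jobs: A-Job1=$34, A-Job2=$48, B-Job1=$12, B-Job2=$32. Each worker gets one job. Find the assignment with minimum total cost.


Option 1: A->1 + B->2 = $34 + $32 = $66
Option 2: A->2 + B->1 = $48 + $12 = $60
Min cost = min($66, $60) = $60

$60


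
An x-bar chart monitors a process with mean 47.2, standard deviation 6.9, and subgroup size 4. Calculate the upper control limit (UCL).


UCL = 47.2 + 3 * 6.9 / sqrt(4)

57.55


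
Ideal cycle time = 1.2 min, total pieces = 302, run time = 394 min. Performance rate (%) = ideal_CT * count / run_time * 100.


Formula: Performance = (Ideal CT * Total Count) / Run Time * 100
Ideal output time = 1.2 * 302 = 362.4 min
Performance = 362.4 / 394 * 100 = 92.0%

92.0%


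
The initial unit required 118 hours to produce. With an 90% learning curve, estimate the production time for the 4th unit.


Formula: T_n = T_1 * (learning_rate)^(log2(n)) where learning_rate = rate/100
Doublings = log2(4) = 2
T_n = 118 * 0.9^2
T_n = 118 * 0.81 = 95.6 hours

95.6 hours


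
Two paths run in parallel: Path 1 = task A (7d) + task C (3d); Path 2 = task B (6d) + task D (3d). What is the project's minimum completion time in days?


Path 1 = 7 + 3 = 10 days
Path 2 = 6 + 3 = 9 days
Duration = max(10, 9) = 10 days

10 days


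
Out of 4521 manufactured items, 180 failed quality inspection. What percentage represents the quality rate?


Formula: Quality Rate = Good Pieces / Total Pieces * 100
Good pieces = 4521 - 180 = 4341
QR = 4341 / 4521 * 100 = 96.0%

96.0%


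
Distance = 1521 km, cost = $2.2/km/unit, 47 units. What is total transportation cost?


TC = dist * cost * units = 1521 * 2.2 * 47 = $157271.40

$157271.40


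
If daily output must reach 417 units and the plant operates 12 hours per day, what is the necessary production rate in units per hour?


Formula: Production Rate = Daily Demand / Available Hours
Rate = 417 units/day / 12 hours/day
Rate = 34.8 units/hour

34.8 units/hour


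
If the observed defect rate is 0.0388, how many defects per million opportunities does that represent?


DPMO = defect_rate * 1000000 = 0.0388 * 1000000

38800


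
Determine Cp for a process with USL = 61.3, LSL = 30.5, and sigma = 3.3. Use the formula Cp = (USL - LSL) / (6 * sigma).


Cp = (61.3 - 30.5) / (6 * 3.3)

1.56


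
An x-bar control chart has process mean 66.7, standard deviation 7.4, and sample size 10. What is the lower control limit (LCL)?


LCL = 66.7 - 3 * 7.4 / sqrt(10)

59.68


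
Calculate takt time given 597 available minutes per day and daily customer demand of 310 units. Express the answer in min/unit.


Formula: Takt Time = Available Production Time / Customer Demand
Takt = 597 min/day / 310 units/day
Takt = 1.93 min/unit

1.93 min/unit


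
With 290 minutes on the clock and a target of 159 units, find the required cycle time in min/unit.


Formula: CT = Available Time / Number of Units
CT = 290 min / 159 units
CT = 1.82 min/unit

1.82 min/unit


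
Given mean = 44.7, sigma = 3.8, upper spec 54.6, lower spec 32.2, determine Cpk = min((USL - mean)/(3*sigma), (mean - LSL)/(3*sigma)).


Cpu = (54.6 - 44.7) / (3 * 3.8) = 0.87
Cpl = (44.7 - 32.2) / (3 * 3.8) = 1.1
Cpk = min(0.87, 1.1) = 0.87

0.87


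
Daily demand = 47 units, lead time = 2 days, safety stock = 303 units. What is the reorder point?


Formula: ROP = (Daily Demand * Lead Time) + Safety Stock
Demand during lead time = 47 * 2 = 94 units
ROP = 94 + 303 = 397 units

397 units


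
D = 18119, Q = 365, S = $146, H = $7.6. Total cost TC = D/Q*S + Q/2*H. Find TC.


TC = 18119/365 * 146 + 365/2 * 7.6

$8634.60


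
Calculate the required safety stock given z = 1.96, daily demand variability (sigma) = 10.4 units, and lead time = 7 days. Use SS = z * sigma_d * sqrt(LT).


Formula: SS = z * sigma_d * sqrt(LT)
sqrt(LT) = sqrt(7) = 2.6458
SS = 1.96 * 10.4 * 2.6458
SS = 53.9 units

53.9 units


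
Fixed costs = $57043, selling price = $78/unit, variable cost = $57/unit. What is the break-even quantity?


Formula: BEQ = Fixed Costs / (Price - Variable Cost)
Contribution margin = $78 - $57 = $21/unit
BEQ = ceil($57043 / $21/unit) = ceil(2716.33) = 2717 units

2717 units


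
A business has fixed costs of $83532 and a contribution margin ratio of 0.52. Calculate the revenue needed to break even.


Formula: BER = Fixed Costs / Contribution Margin Ratio
BER = $83532 / 0.52
BER = $160638.46 (to the nearest cent)

$160638.46


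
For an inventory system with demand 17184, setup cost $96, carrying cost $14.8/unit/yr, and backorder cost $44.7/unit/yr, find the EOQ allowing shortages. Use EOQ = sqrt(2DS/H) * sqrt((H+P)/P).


Formula: EOQ* = sqrt(2DS/H) * sqrt((H+P)/P)
Base EOQ = sqrt(2*17184*96/14.8) = 472.15 units
Correction = sqrt((14.8+44.7)/44.7) = 1.15373
EOQ* = 472.15 * 1.15373 = 544.7 units

544.7 units


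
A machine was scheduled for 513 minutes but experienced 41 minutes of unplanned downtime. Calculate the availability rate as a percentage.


Formula: Availability = (Planned Time - Downtime) / Planned Time * 100
Uptime = 513 - 41 = 472 min
Availability = 472 / 513 * 100 = 92.0%

92.0%


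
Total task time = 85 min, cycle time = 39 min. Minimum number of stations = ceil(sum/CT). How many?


Formula: N_min = ceil(Sum of Task Times / Cycle Time)
N_min = ceil(85 min / 39 min) = ceil(2.1795)
N_min = 3 stations

3


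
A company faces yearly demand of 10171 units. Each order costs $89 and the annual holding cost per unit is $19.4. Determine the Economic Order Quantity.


Formula: EOQ = sqrt(2 * D * S / H)
Numerator: 2 * 10171 * 89 = 1810438
2DS/H = 1810438 / 19.4 = 93321.5
EOQ = sqrt(93321.5) = 305.5 units

305.5 units


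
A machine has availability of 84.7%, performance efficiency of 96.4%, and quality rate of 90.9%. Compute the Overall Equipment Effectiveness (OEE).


Formula: OEE = Availability * Performance * Quality / 10000
A * P = 84.7% * 96.4% / 100 = 81.65%
OEE = 81.65% * 90.9% / 100 = 74.2%

74.2%


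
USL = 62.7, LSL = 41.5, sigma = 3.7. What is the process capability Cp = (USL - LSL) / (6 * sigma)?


Cp = (62.7 - 41.5) / (6 * 3.7)

0.95


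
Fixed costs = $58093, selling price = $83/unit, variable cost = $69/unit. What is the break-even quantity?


Formula: BEQ = Fixed Costs / (Price - Variable Cost)
Contribution margin = $83 - $69 = $14/unit
BEQ = ceil($58093 / $14/unit) = ceil(4149.5) = 4150 units

4150 units


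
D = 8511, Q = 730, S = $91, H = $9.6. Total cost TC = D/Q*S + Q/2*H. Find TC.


TC = 8511/730 * 91 + 730/2 * 9.6

$4564.96


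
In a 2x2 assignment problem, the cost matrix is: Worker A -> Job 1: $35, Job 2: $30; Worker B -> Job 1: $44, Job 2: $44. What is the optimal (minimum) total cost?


Option 1: A->1 + B->2 = $35 + $44 = $79
Option 2: A->2 + B->1 = $30 + $44 = $74
Min cost = min($79, $74) = $74

$74


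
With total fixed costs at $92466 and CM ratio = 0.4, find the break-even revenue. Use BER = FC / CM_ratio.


Formula: BER = Fixed Costs / Contribution Margin Ratio
BER = $92466 / 0.4
BER = $231165.00 (to the nearest cent)

$231165.00


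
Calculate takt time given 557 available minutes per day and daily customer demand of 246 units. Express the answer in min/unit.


Formula: Takt Time = Available Production Time / Customer Demand
Takt = 557 min/day / 246 units/day
Takt = 2.26 min/unit

2.26 min/unit


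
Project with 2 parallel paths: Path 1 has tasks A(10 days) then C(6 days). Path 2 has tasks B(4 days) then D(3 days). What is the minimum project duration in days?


Path 1 = 10 + 6 = 16 days
Path 2 = 4 + 3 = 7 days
Duration = max(16, 7) = 16 days

16 days


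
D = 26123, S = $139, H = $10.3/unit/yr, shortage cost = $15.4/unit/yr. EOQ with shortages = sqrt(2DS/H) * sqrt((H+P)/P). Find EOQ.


Formula: EOQ* = sqrt(2DS/H) * sqrt((H+P)/P)
Base EOQ = sqrt(2*26123*139/10.3) = 839.68 units
Correction = sqrt((10.3+15.4)/15.4) = 1.29183
EOQ* = 839.68 * 1.29183 = 1084.7 units

1084.7 units


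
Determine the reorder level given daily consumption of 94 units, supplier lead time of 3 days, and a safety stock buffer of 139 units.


Formula: ROP = (Daily Demand * Lead Time) + Safety Stock
Demand during lead time = 94 * 3 = 282 units
ROP = 282 + 139 = 421 units

421 units


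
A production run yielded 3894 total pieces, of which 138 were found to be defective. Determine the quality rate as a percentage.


Formula: Quality Rate = Good Pieces / Total Pieces * 100
Good pieces = 3894 - 138 = 3756
QR = 3756 / 3894 * 100 = 96.5%

96.5%


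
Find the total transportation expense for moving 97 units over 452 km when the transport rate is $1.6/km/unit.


TC = dist * cost * units = 452 * 1.6 * 97 = $70150.40

$70150.40


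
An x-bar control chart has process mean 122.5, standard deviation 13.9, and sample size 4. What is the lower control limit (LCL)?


LCL = 122.5 - 3 * 13.9 / sqrt(4)

101.65


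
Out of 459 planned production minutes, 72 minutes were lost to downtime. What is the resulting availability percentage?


Formula: Availability = (Planned Time - Downtime) / Planned Time * 100
Uptime = 459 - 72 = 387 min
Availability = 387 / 459 * 100 = 84.3%

84.3%


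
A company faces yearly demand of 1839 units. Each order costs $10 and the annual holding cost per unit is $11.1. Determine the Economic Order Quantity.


Formula: EOQ = sqrt(2 * D * S / H)
Numerator: 2 * 1839 * 10 = 36780
2DS/H = 36780 / 11.1 = 3313.5
EOQ = sqrt(3313.5) = 57.6 units

57.6 units


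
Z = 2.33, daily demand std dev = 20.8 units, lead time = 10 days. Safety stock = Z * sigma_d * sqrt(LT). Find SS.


Formula: SS = z * sigma_d * sqrt(LT)
sqrt(LT) = sqrt(10) = 3.1623
SS = 2.33 * 20.8 * 3.1623
SS = 153.3 units

153.3 units


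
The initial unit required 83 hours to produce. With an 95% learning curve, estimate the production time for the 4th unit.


Formula: T_n = T_1 * (learning_rate)^(log2(n)) where learning_rate = rate/100
Doublings = log2(4) = 2
T_n = 83 * 0.95^2
T_n = 83 * 0.9025 = 74.9 hours

74.9 hours


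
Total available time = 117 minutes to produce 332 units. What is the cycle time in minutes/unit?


Formula: CT = Available Time / Number of Units
CT = 117 min / 332 units
CT = 0.35 min/unit

0.35 min/unit


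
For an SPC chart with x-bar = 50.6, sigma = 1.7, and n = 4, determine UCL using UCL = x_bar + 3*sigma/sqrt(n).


UCL = 50.6 + 3 * 1.7 / sqrt(4)

53.15


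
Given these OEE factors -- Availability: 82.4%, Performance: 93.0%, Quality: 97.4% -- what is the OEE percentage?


Formula: OEE = Availability * Performance * Quality / 10000
A * P = 82.4% * 93.0% / 100 = 76.63%
OEE = 76.63% * 97.4% / 100 = 74.6%

74.6%


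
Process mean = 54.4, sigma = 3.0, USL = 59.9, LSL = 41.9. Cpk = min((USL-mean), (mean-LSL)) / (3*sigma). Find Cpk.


Cpu = (59.9 - 54.4) / (3 * 3.0) = 0.61
Cpl = (54.4 - 41.9) / (3 * 3.0) = 1.39
Cpk = min(0.61, 1.39) = 0.61

0.61


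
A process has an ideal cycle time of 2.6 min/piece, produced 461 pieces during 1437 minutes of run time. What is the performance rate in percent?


Formula: Performance = (Ideal CT * Total Count) / Run Time * 100
Ideal output time = 2.6 * 461 = 1198.6 min
Performance = 1198.6 / 1437 * 100 = 83.4%

83.4%


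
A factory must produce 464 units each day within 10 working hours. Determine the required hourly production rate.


Formula: Production Rate = Daily Demand / Available Hours
Rate = 464 units/day / 10 hours/day
Rate = 46.4 units/hour

46.4 units/hour


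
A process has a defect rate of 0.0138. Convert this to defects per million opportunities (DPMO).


DPMO = defect_rate * 1000000 = 0.0138 * 1000000

13800


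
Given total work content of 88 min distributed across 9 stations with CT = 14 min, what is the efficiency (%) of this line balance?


Formula: Efficiency = Sum of Task Times / (N_stations * CT) * 100
Total station capacity = 9 stations * 14 min = 126 min
Efficiency = 88 / 126 * 100 = 69.8%

69.8%


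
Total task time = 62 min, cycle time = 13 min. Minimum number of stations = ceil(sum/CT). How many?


Formula: N_min = ceil(Sum of Task Times / Cycle Time)
N_min = ceil(62 min / 13 min) = ceil(4.7692)
N_min = 5 stations

5


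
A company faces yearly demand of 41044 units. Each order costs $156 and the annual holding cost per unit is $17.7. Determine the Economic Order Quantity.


Formula: EOQ = sqrt(2 * D * S / H)
Numerator: 2 * 41044 * 156 = 12805728
2DS/H = 12805728 / 17.7 = 723487.5
EOQ = sqrt(723487.5) = 850.6 units

850.6 units


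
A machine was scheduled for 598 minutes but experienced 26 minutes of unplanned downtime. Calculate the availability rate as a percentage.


Formula: Availability = (Planned Time - Downtime) / Planned Time * 100
Uptime = 598 - 26 = 572 min
Availability = 572 / 598 * 100 = 95.7%

95.7%


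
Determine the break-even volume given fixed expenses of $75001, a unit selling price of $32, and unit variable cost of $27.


Formula: BEQ = Fixed Costs / (Price - Variable Cost)
Contribution margin = $32 - $27 = $5/unit
BEQ = ceil($75001 / $5/unit) = ceil(15000.2) = 15001 units

15001 units


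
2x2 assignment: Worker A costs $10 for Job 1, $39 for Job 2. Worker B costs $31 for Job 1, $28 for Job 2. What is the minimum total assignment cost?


Option 1: A->1 + B->2 = $10 + $28 = $38
Option 2: A->2 + B->1 = $39 + $31 = $70
Min cost = min($38, $70) = $38

$38


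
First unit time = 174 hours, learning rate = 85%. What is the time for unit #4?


Formula: T_n = T_1 * (learning_rate)^(log2(n)) where learning_rate = rate/100
Doublings = log2(4) = 2
T_n = 174 * 0.85^2
T_n = 174 * 0.7225 = 125.7 hours

125.7 hours


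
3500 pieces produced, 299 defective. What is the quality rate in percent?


Formula: Quality Rate = Good Pieces / Total Pieces * 100
Good pieces = 3500 - 299 = 3201
QR = 3201 / 3500 * 100 = 91.5%

91.5%


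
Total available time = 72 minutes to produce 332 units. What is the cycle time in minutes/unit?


Formula: CT = Available Time / Number of Units
CT = 72 min / 332 units
CT = 0.22 min/unit

0.22 min/unit


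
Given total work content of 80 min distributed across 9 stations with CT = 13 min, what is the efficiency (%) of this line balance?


Formula: Efficiency = Sum of Task Times / (N_stations * CT) * 100
Total station capacity = 9 stations * 13 min = 117 min
Efficiency = 80 / 117 * 100 = 68.4%

68.4%


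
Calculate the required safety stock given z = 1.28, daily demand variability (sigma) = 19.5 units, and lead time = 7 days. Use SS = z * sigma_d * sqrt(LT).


Formula: SS = z * sigma_d * sqrt(LT)
sqrt(LT) = sqrt(7) = 2.6458
SS = 1.28 * 19.5 * 2.6458
SS = 66.0 units

66.0 units


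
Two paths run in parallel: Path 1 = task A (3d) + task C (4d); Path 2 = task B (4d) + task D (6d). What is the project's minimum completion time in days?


Path 1 = 3 + 4 = 7 days
Path 2 = 4 + 6 = 10 days
Duration = max(7, 10) = 10 days

10 days


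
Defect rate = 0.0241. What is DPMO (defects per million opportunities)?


DPMO = defect_rate * 1000000 = 0.0241 * 1000000

24100


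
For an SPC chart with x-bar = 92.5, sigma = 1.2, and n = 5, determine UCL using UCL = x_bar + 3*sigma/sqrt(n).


UCL = 92.5 + 3 * 1.2 / sqrt(5)

94.11


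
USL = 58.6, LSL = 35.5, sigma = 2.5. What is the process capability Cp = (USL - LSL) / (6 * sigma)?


Cp = (58.6 - 35.5) / (6 * 2.5)

1.54


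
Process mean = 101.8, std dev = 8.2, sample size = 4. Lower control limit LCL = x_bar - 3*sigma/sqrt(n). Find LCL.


LCL = 101.8 - 3 * 8.2 / sqrt(4)

89.5


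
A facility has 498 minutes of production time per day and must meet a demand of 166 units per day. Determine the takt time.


Formula: Takt Time = Available Production Time / Customer Demand
Takt = 498 min/day / 166 units/day
Takt = 3.0 min/unit

3.0 min/unit


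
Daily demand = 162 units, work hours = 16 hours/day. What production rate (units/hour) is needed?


Formula: Production Rate = Daily Demand / Available Hours
Rate = 162 units/day / 16 hours/day
Rate = 10.1 units/hour

10.1 units/hour


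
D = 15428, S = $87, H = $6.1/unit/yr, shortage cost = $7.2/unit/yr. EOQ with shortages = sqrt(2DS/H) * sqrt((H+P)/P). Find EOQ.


Formula: EOQ* = sqrt(2DS/H) * sqrt((H+P)/P)
Base EOQ = sqrt(2*15428*87/6.1) = 663.38 units
Correction = sqrt((6.1+7.2)/7.2) = 1.35913
EOQ* = 663.38 * 1.35913 = 901.6 units

901.6 units


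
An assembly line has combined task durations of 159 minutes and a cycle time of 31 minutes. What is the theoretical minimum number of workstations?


Formula: N_min = ceil(Sum of Task Times / Cycle Time)
N_min = ceil(159 min / 31 min) = ceil(5.129)
N_min = 6 stations

6


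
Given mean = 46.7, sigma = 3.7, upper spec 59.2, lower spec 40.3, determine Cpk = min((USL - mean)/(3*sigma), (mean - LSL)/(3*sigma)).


Cpu = (59.2 - 46.7) / (3 * 3.7) = 1.13
Cpl = (46.7 - 40.3) / (3 * 3.7) = 0.58
Cpk = min(1.13, 0.58) = 0.58

0.58


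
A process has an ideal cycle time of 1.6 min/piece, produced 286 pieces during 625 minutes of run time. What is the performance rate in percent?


Formula: Performance = (Ideal CT * Total Count) / Run Time * 100
Ideal output time = 1.6 * 286 = 457.6 min
Performance = 457.6 / 625 * 100 = 73.2%

73.2%


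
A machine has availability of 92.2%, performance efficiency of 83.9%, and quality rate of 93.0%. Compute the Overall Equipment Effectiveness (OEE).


Formula: OEE = Availability * Performance * Quality / 10000
A * P = 92.2% * 83.9% / 100 = 77.36%
OEE = 77.36% * 93.0% / 100 = 71.9%

71.9%


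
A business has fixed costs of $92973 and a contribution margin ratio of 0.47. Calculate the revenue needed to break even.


Formula: BER = Fixed Costs / Contribution Margin Ratio
BER = $92973 / 0.47
BER = $197814.89 (to the nearest cent)

$197814.89


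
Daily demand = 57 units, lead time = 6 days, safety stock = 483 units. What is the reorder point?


Formula: ROP = (Daily Demand * Lead Time) + Safety Stock
Demand during lead time = 57 * 6 = 342 units
ROP = 342 + 483 = 825 units

825 units


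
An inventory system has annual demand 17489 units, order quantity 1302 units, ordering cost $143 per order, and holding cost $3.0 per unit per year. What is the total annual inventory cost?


TC = 17489/1302 * 143 + 1302/2 * 3.0

$3873.83


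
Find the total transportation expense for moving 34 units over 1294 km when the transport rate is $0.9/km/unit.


TC = dist * cost * units = 1294 * 0.9 * 34 = $39596.40

$39596.40


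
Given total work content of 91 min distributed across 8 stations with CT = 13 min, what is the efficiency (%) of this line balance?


Formula: Efficiency = Sum of Task Times / (N_stations * CT) * 100
Total station capacity = 8 stations * 13 min = 104 min
Efficiency = 91 / 104 * 100 = 87.5%

87.5%


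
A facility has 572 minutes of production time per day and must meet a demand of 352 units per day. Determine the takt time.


Formula: Takt Time = Available Production Time / Customer Demand
Takt = 572 min/day / 352 units/day
Takt = 1.63 min/unit

1.63 min/unit


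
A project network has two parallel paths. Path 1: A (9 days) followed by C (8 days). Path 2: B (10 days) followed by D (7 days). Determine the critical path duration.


Path 1 = 9 + 8 = 17 days
Path 2 = 10 + 7 = 17 days
Duration = max(17, 17) = 17 days

17 days


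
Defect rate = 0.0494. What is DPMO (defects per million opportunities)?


DPMO = defect_rate * 1000000 = 0.0494 * 1000000

49400


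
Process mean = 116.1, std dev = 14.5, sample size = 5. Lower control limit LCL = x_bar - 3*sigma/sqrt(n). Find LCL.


LCL = 116.1 - 3 * 14.5 / sqrt(5)

96.65


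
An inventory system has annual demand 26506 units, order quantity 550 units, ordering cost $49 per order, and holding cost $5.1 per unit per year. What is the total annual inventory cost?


TC = 26506/550 * 49 + 550/2 * 5.1

$3763.94


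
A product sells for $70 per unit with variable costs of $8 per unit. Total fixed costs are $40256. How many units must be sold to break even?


Formula: BEQ = Fixed Costs / (Price - Variable Cost)
Contribution margin = $70 - $8 = $62/unit
BEQ = ceil($40256 / $62/unit) = ceil(649.29) = 650 units

650 units


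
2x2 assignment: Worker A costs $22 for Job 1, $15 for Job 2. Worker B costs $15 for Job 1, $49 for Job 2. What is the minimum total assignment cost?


Option 1: A->1 + B->2 = $22 + $49 = $71
Option 2: A->2 + B->1 = $15 + $15 = $30
Min cost = min($71, $30) = $30

$30


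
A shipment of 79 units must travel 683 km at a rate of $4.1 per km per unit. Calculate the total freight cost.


TC = dist * cost * units = 683 * 4.1 * 79 = $221223.70

$221223.70


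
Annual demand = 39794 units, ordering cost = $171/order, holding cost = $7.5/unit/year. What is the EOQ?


Formula: EOQ = sqrt(2 * D * S / H)
Numerator: 2 * 39794 * 171 = 13609548
2DS/H = 13609548 / 7.5 = 1814606.4
EOQ = sqrt(1814606.4) = 1347.1 units

1347.1 units


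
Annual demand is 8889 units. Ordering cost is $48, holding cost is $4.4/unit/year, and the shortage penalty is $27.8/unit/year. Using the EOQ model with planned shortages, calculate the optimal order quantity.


Formula: EOQ* = sqrt(2DS/H) * sqrt((H+P)/P)
Base EOQ = sqrt(2*8889*48/4.4) = 440.39 units
Correction = sqrt((4.4+27.8)/27.8) = 1.07623
EOQ* = 440.39 * 1.07623 = 474.0 units

474.0 units


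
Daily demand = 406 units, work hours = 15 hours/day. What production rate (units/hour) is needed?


Formula: Production Rate = Daily Demand / Available Hours
Rate = 406 units/day / 15 hours/day
Rate = 27.1 units/hour

27.1 units/hour
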